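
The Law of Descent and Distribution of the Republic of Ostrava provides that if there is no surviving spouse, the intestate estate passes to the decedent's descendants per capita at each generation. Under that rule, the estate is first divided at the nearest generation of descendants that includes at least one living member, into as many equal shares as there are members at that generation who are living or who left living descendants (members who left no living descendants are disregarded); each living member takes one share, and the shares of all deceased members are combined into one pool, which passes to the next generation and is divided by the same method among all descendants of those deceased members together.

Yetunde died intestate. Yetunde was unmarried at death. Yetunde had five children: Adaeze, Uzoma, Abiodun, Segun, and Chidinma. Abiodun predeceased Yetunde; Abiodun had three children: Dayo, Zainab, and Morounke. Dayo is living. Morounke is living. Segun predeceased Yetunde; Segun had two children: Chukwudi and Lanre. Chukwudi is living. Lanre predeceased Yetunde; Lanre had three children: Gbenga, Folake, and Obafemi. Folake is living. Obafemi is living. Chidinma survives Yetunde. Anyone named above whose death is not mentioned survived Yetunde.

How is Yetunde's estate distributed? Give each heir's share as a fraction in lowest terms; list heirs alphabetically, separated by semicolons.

Adaeze 1/5; Chidinma 1/5; Chukwudi 2/25; Dayo 2/25; Folake 2/75; Gbenga 2/75; Morounke 2/25; Obafemi 2/75; Uzoma 1/5; Zainab 2/25

There is no surviving spouse, so the entire estate passes to Yetunde's descendants per capita at each generation.
At generation 1 (Adaeze, Uzoma, Abiodun, Segun, Chidinma) there are 5 shares of (1)/5 = 1/5 each.
Living: Adaeze, Uzoma, and Chidinma — each takes 1/5.
Deceased: Abiodun and Segun. Their combined 2/5 is pooled and carried to generation 2.
At generation 2 (Dayo, Zainab, Morounke, Chukwudi, Lanre) there are 5 shares of (2/5)/5 = 2/25 each.
Living: Dayo, Zainab, Morounke, and Chukwudi — each takes 2/25.
Deceased: Lanre. That 2/25 share is carried to generation 3.
At generation 3 (Gbenga, Folake, Obafemi) there are 3 shares of (2/25)/3 = 2/75 each.
Living: Gbenga, Folake, and Obafemi — each takes 2/75.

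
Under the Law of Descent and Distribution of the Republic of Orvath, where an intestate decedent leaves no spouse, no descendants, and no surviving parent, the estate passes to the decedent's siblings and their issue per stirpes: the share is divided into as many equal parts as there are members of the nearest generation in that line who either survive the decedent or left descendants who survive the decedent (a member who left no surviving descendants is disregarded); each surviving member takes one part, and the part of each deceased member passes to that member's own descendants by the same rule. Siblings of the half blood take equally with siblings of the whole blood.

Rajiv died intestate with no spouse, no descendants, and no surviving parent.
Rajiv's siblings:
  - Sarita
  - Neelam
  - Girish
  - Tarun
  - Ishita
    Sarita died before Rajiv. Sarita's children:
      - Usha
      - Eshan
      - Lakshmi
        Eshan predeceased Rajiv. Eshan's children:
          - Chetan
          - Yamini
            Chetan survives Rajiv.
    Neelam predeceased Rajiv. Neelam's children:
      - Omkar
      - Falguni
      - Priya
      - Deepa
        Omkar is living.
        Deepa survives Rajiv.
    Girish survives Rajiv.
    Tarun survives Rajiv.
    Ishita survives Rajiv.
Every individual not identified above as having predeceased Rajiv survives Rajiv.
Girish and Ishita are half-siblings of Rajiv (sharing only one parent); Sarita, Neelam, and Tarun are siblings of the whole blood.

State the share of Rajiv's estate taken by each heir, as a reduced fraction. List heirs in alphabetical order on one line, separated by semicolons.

No spouse, descendants, or parent survives, so the estate passes to Rajiv's siblings per stirpes.
Half-blood and whole-blood siblings take equally under the stated rule.
The estate is divided into 5 equal shares of 1/5 among Sarita, Neelam, Girish, Tarun, Ishita.
Sarita predeceased; the 1/5 allotted to Sarita's branch passes to Sarita's issue by representation.
The 1/5 is divided into 3 equal shares of 1/15 among Usha, Eshan, Lakshmi.
Usha is living and takes 1/15.
Eshan predeceased; the 1/15 allotted to Eshan's branch passes to Eshan's issue by representation.
The 1/15 is divided into 2 equal shares of 1/30 among Chetan, Yamini.
Chetan is living and takes 1/30.
Yamini is living and takes 1/30.
Lakshmi is living and takes 1/15.
Neelam predeceased; the 1/5 allotted to Neelam's branch passes to Neelam's issue by representation.
The 1/5 is divided into 4 equal shares of 1/20 among Omkar, Falguni, Priya, Deepa.
Omkar is living and takes 1/20.
Falguni is living and takes 1/20.
Priya is living and takes 1/20.
Deepa is living and takes 1/20.
Girish is living and takes 1/5.
Tarun is living and takes 1/5.
Ishita is living and takes 1/5.

Chetan 1/30; Deepa 1/20; Falguni 1/20; Girish 1/5; Ishita 1/5; Lakshmi 1/15; Omkar 1/20; Priya 1/20; Tarun 1/5; Usha 1/15; Yamini 1/30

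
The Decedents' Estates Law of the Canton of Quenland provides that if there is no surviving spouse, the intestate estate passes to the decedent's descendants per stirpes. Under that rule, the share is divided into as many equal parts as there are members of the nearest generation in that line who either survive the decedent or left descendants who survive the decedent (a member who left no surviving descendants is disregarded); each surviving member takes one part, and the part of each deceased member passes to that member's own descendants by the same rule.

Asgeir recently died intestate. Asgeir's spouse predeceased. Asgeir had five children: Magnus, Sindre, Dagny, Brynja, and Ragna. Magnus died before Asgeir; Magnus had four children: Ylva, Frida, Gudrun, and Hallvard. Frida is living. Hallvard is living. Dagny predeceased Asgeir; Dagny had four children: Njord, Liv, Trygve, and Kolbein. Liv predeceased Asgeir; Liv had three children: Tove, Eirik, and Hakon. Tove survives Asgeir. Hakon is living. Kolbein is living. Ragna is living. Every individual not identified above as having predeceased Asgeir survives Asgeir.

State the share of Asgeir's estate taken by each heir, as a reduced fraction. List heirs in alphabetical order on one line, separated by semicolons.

Brynja 1/5; Eirik 1/60; Frida 1/20; Gudrun 1/20; Hakon 1/60; Hallvard 1/20; Kolbein 1/20; Njord 1/20; Ragna 1/5; Sindre 1/5; Tove 1/60; Trygve 1/20; Ylva 1/20

There is no surviving spouse, so the entire estate passes to Asgeir's descendants per stirpes.
The estate is divided into 5 equal shares of 1/5 among Magnus, Sindre, Dagny, Brynja, Ragna.
Magnus predeceased; the 1/5 allotted to Magnus's branch passes to Magnus's issue by representation.
The 1/5 is divided into 4 equal shares of 1/20 among Ylva, Frida, Gudrun, Hallvard.
Ylva is living and takes 1/20.
Frida is living and takes 1/20.
Gudrun is living and takes 1/20.
Hallvard is living and takes 1/20.
Sindre is living and takes 1/5.
Dagny predeceased; the 1/5 allotted to Dagny's branch passes to Dagny's issue by representation.
The 1/5 is divided into 4 equal shares of 1/20 among Njord, Liv, Trygve, Kolbein.
Njord is living and takes 1/20.
Liv predeceased; the 1/20 allotted to Liv's branch passes to Liv's issue by representation.
The 1/20 is divided into 3 equal shares of 1/60 among Tove, Eirik, Hakon.
Tove is living and takes 1/60.
Eirik is living and takes 1/60.
Hakon is living and takes 1/60.
Trygve is living and takes 1/20.
Kolbein is living and takes 1/20.
Brynja is living and takes 1/5.
Ragna is living and takes 1/5.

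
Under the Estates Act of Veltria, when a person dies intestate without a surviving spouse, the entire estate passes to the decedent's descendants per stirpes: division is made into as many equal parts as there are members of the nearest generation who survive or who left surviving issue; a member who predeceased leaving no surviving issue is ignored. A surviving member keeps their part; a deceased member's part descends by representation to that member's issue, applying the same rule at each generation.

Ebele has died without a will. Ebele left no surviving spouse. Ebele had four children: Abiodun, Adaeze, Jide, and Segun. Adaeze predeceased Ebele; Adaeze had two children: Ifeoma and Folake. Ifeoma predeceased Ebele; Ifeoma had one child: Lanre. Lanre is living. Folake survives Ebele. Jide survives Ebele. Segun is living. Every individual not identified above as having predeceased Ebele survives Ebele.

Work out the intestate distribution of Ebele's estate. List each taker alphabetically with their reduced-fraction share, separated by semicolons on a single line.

Abiodun 1/4; Folake 1/8; Jide 1/4; Lanre 1/8; Segun 1/4

There is no surviving spouse, so the entire estate passes to Ebele's descendants per stirpes.
The estate is divided into 4 equal shares of 1/4 among Abiodun, Adaeze, Jide, Segun.
Abiodun is living and takes 1/4.
Adaeze predeceased; the 1/4 allotted to Adaeze's branch passes to Adaeze's issue by representation.
The 1/4 is divided into 2 equal shares of 1/8 among Ifeoma, Folake.
Ifeoma predeceased; the 1/8 allotted to Ifeoma's branch passes to Ifeoma's issue by representation.
Lanre is the sole taker at this level and receives the full 1/8.
Folake is living and takes 1/8.
Jide is living and takes 1/4.
Segun is living and takes 1/4.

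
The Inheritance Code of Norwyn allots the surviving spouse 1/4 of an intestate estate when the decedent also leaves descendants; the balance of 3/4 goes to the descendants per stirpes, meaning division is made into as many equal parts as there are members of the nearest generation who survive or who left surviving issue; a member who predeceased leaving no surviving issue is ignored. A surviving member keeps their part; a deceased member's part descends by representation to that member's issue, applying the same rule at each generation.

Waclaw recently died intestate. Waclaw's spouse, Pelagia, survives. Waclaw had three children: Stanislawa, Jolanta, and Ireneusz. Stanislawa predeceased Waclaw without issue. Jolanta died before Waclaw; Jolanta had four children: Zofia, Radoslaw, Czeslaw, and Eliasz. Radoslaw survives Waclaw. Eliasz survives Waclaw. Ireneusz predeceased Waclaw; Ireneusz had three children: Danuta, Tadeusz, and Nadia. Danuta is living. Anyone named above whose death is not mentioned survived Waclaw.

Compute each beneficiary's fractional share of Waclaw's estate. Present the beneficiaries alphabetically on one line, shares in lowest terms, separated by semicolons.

Czeslaw 3/32; Danuta 1/8; Eliasz 3/32; Nadia 1/8; Pelagia 1/4; Radoslaw 3/32; Tadeusz 1/8; Zofia 3/32

Pelagia, as surviving spouse, takes 1/4.
The remaining 3/4 passes to Waclaw's descendants per stirpes.
Stanislawa left no surviving issue, so that branch lapses and is disregarded.
The 3/4 is divided into 2 equal shares of 3/8 among Jolanta, Ireneusz.
Jolanta predeceased; the 3/8 allotted to Jolanta's branch passes to Jolanta's issue by representation.
The 3/8 is divided into 4 equal shares of 3/32 among Zofia, Radoslaw, Czeslaw, Eliasz.
Zofia is living and takes 3/32.
Radoslaw is living and takes 3/32.
Czeslaw is living and takes 3/32.
Eliasz is living and takes 3/32.
Ireneusz predeceased; the 3/8 allotted to Ireneusz's branch passes to Ireneusz's issue by representation.
The 3/8 is divided into 3 equal shares of 1/8 among Danuta, Tadeusz, Nadia.
Danuta is living and takes 1/8.
Tadeusz is living and takes 1/8.
Nadia is living and takes 1/8.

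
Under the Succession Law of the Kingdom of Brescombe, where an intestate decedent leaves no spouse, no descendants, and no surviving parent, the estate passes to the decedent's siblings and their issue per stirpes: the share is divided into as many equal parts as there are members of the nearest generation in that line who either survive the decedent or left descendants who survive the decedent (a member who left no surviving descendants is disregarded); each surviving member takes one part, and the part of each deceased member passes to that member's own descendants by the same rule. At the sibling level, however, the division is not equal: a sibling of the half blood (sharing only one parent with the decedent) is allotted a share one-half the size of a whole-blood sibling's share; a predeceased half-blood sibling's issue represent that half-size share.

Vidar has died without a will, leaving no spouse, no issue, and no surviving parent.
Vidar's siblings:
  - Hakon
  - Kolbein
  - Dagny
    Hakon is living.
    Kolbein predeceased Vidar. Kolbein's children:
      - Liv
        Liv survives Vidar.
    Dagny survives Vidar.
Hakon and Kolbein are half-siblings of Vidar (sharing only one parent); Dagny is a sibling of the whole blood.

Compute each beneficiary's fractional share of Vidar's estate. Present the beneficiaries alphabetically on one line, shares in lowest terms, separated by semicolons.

No spouse, descendants, or parent survives, so the estate passes to Vidar's siblings per stirpes.
Half-blood siblings count for one-half the weight of whole-blood siblings at the initial division.
Dividing 1 in proportion to weights (total weight 2): Hakon (weight 1/2) → 1/4; Kolbein (weight 1/2) → 1/4; Dagny (weight 1) → 1/2.
Hakon is living and takes 1/4.
Kolbein predeceased; the 1/4 allotted to Kolbein's branch passes to Kolbein's issue by representation.
Liv is the sole taker at this level and receives the full 1/4.
Dagny is living and takes 1/2.

Dagny 1/2; Hakon 1/4; Liv 1/4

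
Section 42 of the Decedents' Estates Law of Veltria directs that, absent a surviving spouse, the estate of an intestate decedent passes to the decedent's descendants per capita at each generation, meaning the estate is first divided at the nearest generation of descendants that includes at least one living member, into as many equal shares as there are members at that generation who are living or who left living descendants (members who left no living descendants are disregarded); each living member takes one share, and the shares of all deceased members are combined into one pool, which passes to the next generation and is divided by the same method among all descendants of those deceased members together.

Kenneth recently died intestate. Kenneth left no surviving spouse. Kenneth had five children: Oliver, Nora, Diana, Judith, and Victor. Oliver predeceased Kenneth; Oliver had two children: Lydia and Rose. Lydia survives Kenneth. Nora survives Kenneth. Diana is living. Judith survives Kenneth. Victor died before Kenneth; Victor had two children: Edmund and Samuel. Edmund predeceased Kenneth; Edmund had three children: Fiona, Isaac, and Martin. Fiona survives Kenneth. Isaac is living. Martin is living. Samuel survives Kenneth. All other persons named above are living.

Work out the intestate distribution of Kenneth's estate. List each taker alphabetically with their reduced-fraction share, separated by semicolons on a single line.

There is no surviving spouse, so the entire estate passes to Kenneth's descendants per capita at each generation.
At generation 1 (Oliver, Nora, Diana, Judith, Victor) there are 5 shares of (1)/5 = 1/5 each.
Living: Nora, Diana, and Judith — each takes 1/5.
Deceased: Oliver and Victor. Their combined 2/5 is pooled and carried to generation 2.
At generation 2 (Lydia, Rose, Edmund, Samuel) there are 4 shares of (2/5)/4 = 1/10 each.
Living: Lydia, Rose, and Samuel — each takes 1/10.
Deceased: Edmund. That 1/10 share is carried to generation 3.
At generation 3 (Fiona, Isaac, Martin) there are 3 shares of (1/10)/3 = 1/30 each.
Living: Fiona, Isaac, and Martin — each takes 1/30.

Diana 1/5; Fiona 1/30; Isaac 1/30; Judith 1/5; Lydia 1/10; Martin 1/30; Nora 1/5; Rose 1/10; Samuel 1/10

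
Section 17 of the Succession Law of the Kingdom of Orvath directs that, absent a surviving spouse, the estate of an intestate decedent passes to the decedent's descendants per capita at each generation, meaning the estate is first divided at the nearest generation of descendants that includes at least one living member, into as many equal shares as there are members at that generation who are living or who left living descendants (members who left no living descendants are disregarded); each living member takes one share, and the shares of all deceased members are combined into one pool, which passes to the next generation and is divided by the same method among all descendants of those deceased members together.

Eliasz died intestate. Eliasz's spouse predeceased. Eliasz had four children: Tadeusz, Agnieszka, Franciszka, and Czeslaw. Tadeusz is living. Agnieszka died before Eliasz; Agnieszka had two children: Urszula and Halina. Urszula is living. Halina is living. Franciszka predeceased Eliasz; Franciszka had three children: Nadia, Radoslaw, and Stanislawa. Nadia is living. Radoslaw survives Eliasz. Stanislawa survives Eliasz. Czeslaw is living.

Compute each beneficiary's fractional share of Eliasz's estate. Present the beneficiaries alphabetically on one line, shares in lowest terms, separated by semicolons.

There is no surviving spouse, so the entire estate passes to Eliasz's descendants per capita at each generation.
At generation 1 (Tadeusz, Agnieszka, Franciszka, Czeslaw) there are 4 shares of (1)/4 = 1/4 each.
Living: Tadeusz and Czeslaw — each takes 1/4.
Deceased: Agnieszka and Franciszka. Their combined 1/2 is pooled and carried to generation 2.
At generation 2 (Urszula, Halina, Nadia, Radoslaw, Stanislawa) there are 5 shares of (1/2)/5 = 1/10 each.
Living: Urszula, Halina, Nadia, Radoslaw, and Stanislawa — each takes 1/10.

Czeslaw 1/4; Halina 1/10; Nadia 1/10; Radoslaw 1/10; Stanislawa 1/10; Tadeusz 1/4; Urszula 1/10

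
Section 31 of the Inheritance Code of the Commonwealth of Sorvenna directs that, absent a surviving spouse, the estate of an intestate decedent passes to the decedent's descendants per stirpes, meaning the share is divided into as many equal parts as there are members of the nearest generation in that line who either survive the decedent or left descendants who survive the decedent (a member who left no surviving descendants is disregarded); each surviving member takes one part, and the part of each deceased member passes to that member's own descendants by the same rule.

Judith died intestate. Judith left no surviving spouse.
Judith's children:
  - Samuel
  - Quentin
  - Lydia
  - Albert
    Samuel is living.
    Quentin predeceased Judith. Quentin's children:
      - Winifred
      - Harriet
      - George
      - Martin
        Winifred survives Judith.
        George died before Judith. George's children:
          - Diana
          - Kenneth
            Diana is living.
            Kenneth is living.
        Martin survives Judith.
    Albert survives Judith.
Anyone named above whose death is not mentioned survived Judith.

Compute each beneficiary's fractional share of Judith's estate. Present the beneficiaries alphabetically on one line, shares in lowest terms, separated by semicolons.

Albert 1/4; Diana 1/32; Harriet 1/16; Kenneth 1/32; Lydia 1/4; Martin 1/16; Samuel 1/4; Winifred 1/16

There is no surviving spouse, so the entire estate passes to Judith's descendants per stirpes.
The estate is divided into 4 equal shares of 1/4 among Samuel, Quentin, Lydia, Albert.
Samuel is living and takes 1/4.
Quentin predeceased; the 1/4 allotted to Quentin's branch passes to Quentin's issue by representation.
The 1/4 is divided into 4 equal shares of 1/16 among Winifred, Harriet, George, Martin.
Winifred is living and takes 1/16.
Harriet is living and takes 1/16.
George predeceased; the 1/16 allotted to George's branch passes to George's issue by representation.
The 1/16 is divided into 2 equal shares of 1/32 among Diana, Kenneth.
Diana is living and takes 1/32.
Kenneth is living and takes 1/32.
Martin is living and takes 1/16.
Lydia is living and takes 1/4.
Albert is living and takes 1/4.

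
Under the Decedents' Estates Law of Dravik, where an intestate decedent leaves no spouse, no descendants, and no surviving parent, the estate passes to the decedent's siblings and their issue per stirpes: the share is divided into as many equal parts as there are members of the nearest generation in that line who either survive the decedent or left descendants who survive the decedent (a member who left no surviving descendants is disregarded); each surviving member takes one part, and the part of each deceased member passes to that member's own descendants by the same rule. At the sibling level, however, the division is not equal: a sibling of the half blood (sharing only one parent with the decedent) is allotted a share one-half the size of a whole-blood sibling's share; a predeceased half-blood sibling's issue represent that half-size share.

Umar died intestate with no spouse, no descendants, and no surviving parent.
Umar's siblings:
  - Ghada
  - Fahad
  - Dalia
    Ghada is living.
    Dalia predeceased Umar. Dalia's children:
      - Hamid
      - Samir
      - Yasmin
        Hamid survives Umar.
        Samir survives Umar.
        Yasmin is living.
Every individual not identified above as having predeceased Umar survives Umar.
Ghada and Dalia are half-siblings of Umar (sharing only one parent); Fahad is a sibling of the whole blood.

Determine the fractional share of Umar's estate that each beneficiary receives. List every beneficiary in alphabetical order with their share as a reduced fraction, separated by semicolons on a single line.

No spouse, descendants, or parent survives, so the estate passes to Umar's siblings per stirpes.
Half-blood siblings count for one-half the weight of whole-blood siblings at the initial division.
Dividing 1 in proportion to weights (total weight 2): Ghada (weight 1/2) → 1/4; Fahad (weight 1) → 1/2; Dalia (weight 1/2) → 1/4.
Ghada is living and takes 1/4.
Fahad is living and takes 1/2.
Dalia predeceased; the 1/4 allotted to Dalia's branch passes to Dalia's issue by representation.
The 1/4 is divided into 3 equal shares of 1/12 among Hamid, Samir, Yasmin.
Hamid is living and takes 1/12.
Samir is living and takes 1/12.
Yasmin is living and takes 1/12.

Fahad 1/2; Ghada 1/4; Hamid 1/12; Samir 1/12; Yasmin 1/12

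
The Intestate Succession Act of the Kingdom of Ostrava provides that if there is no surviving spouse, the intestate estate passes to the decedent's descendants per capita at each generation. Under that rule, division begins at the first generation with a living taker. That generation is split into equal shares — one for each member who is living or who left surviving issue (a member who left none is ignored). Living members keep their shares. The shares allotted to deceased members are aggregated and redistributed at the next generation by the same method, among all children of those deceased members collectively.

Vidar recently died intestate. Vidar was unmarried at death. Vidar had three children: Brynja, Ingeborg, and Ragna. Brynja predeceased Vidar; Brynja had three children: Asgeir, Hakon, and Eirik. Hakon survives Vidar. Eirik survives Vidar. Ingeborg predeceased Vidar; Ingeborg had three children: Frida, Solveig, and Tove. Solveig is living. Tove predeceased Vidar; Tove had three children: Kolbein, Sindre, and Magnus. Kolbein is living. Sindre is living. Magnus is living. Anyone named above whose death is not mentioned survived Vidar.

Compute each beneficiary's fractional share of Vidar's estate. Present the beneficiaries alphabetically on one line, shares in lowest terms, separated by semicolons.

Asgeir 1/9; Eirik 1/9; Frida 1/9; Hakon 1/9; Kolbein 1/27; Magnus 1/27; Ragna 1/3; Sindre 1/27; Solveig 1/9

There is no surviving spouse, so the entire estate passes to Vidar's descendants per capita at each generation.
At generation 1 (Brynja, Ingeborg, Ragna) there are 3 shares of (1)/3 = 1/3 each.
Living: Ragna — each takes 1/3.
Deceased: Brynja and Ingeborg. Their combined 2/3 is pooled and carried to generation 2.
At generation 2 (Asgeir, Hakon, Eirik, Frida, Solveig, Tove) there are 6 shares of (2/3)/6 = 1/9 each.
Living: Asgeir, Hakon, Eirik, Frida, and Solveig — each takes 1/9.
Deceased: Tove. That 1/9 share is carried to generation 3.
At generation 3 (Kolbein, Sindre, Magnus) there are 3 shares of (1/9)/3 = 1/27 each.
Living: Kolbein, Sindre, and Magnus — each takes 1/27.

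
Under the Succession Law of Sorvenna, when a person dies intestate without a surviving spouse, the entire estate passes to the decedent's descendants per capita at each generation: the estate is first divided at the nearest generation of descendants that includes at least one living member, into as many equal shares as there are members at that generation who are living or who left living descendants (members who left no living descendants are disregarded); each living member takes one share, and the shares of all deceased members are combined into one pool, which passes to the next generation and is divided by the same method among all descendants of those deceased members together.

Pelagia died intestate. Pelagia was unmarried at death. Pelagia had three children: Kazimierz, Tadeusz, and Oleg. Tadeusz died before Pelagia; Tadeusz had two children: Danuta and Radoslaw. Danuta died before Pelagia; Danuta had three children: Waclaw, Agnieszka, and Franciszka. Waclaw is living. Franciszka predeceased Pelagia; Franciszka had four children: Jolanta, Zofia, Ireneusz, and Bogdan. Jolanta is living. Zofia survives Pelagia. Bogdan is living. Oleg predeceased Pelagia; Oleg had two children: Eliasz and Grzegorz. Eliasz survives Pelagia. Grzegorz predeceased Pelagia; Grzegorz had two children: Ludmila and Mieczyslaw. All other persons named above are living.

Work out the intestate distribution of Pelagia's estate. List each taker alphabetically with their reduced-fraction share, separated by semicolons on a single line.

Agnieszka 1/15; Bogdan 1/60; Eliasz 1/6; Ireneusz 1/60; Jolanta 1/60; Kazimierz 1/3; Ludmila 1/15; Mieczyslaw 1/15; Radoslaw 1/6; Waclaw 1/15; Zofia 1/60

There is no surviving spouse, so the entire estate passes to Pelagia's descendants per capita at each generation.
At generation 1 (Kazimierz, Tadeusz, Oleg) there are 3 shares of (1)/3 = 1/3 each.
Living: Kazimierz — each takes 1/3.
Deceased: Tadeusz and Oleg. Their combined 2/3 is pooled and carried to generation 2.
At generation 2 (Danuta, Radoslaw, Eliasz, Grzegorz) there are 4 shares of (2/3)/4 = 1/6 each.
Living: Radoslaw and Eliasz — each takes 1/6.
Deceased: Danuta and Grzegorz. Their combined 1/3 is pooled and carried to generation 3.
At generation 3 (Waclaw, Agnieszka, Franciszka, Ludmila, Mieczyslaw) there are 5 shares of (1/3)/5 = 1/15 each.
Living: Waclaw, Agnieszka, Ludmila, and Mieczyslaw — each takes 1/15.
Deceased: Franciszka. That 1/15 share is carried to generation 4.
At generation 4 (Jolanta, Zofia, Ireneusz, Bogdan) there are 4 shares of (1/15)/4 = 1/60 each.
Living: Jolanta, Zofia, Ireneusz, and Bogdan — each takes 1/60.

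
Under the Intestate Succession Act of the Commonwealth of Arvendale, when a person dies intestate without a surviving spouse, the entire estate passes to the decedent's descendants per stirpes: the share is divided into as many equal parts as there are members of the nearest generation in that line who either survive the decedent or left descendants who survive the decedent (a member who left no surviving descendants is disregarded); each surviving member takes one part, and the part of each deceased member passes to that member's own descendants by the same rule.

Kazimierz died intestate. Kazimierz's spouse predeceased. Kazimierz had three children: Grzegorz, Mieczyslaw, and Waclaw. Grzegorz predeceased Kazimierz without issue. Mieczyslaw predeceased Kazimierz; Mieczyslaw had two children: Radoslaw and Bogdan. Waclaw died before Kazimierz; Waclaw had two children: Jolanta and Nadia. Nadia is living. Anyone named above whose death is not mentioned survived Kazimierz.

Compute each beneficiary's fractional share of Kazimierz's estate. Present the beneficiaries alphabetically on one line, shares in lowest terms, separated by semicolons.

Bogdan 1/4; Jolanta 1/4; Nadia 1/4; Radoslaw 1/4

There is no surviving spouse, so the entire estate passes to Kazimierz's descendants per stirpes.
Grzegorz left no surviving issue, so that branch lapses and is disregarded.
The estate is divided into 2 equal shares of 1/2 among Mieczyslaw, Waclaw.
Mieczyslaw predeceased; the 1/2 allotted to Mieczyslaw's branch passes to Mieczyslaw's issue by representation.
The 1/2 is divided into 2 equal shares of 1/4 among Radoslaw, Bogdan.
Radoslaw is living and takes 1/4.
Bogdan is living and takes 1/4.
Waclaw predeceased; the 1/2 allotted to Waclaw's branch passes to Waclaw's issue by representation.
The 1/2 is divided into 2 equal shares of 1/4 among Jolanta, Nadia.
Jolanta is living and takes 1/4.
Nadia is living and takes 1/4.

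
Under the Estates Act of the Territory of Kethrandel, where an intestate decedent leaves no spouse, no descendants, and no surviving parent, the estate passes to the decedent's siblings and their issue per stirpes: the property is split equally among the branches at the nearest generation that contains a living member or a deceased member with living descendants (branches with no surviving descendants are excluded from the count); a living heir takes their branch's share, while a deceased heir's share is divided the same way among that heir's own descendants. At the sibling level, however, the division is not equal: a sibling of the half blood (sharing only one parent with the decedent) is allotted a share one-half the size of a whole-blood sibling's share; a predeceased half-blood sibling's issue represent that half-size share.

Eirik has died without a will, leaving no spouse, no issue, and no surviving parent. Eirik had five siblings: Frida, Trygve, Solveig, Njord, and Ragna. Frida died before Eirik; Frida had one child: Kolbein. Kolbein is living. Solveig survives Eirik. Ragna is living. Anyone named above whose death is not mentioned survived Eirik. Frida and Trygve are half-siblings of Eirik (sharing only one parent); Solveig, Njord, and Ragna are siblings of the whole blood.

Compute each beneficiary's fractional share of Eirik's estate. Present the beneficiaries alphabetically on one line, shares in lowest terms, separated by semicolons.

No spouse, descendants, or parent survives, so the estate passes to Eirik's siblings per stirpes.
Half-blood siblings count for one-half the weight of whole-blood siblings at the initial division.
Dividing 1 in proportion to weights (total weight 4): Frida (weight 1/2) → 1/8; Trygve (weight 1/2) → 1/8; Solveig (weight 1) → 1/4; Njord (weight 1) → 1/4; Ragna (weight 1) → 1/4.
Frida predeceased; the 1/8 allotted to Frida's branch passes to Frida's issue by representation.
Kolbein is the sole taker at this level and receives the full 1/8.
Trygve is living and takes 1/8.
Solveig is living and takes 1/4.
Njord is living and takes 1/4.
Ragna is living and takes 1/4.

Kolbein 1/8; Njord 1/4; Ragna 1/4; Solveig 1/4; Trygve 1/8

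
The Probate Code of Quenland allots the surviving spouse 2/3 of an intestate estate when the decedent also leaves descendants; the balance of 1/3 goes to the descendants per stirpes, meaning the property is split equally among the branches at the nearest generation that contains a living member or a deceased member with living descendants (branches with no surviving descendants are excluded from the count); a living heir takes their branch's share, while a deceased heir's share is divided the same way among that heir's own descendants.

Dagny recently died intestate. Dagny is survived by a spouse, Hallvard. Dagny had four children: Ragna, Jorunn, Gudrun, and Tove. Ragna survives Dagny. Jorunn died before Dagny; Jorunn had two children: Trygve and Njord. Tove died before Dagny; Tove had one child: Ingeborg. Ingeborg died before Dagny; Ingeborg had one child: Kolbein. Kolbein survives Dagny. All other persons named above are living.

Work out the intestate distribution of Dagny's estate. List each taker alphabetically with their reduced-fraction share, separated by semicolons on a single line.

Gudrun 1/12; Hallvard 2/3; Kolbein 1/12; Njord 1/24; Ragna 1/12; Trygve 1/24

Hallvard, as surviving spouse, takes 2/3.
The remaining 1/3 passes to Dagny's descendants per stirpes.
The 1/3 is divided into 4 equal shares of 1/12 among Ragna, Jorunn, Gudrun, Tove.
Ragna is living and takes 1/12.
Jorunn predeceased; the 1/12 allotted to Jorunn's branch passes to Jorunn's issue by representation.
The 1/12 is divided into 2 equal shares of 1/24 among Trygve, Njord.
Trygve is living and takes 1/24.
Njord is living and takes 1/24.
Gudrun is living and takes 1/12.
Tove predeceased; the 1/12 allotted to Tove's branch passes to Tove's issue by representation.
Ingeborg's line is the sole branch at this level, so the full 1/12 passes to Ingeborg's issue by representation.
Kolbein is the sole taker at this level and receives the full 1/12.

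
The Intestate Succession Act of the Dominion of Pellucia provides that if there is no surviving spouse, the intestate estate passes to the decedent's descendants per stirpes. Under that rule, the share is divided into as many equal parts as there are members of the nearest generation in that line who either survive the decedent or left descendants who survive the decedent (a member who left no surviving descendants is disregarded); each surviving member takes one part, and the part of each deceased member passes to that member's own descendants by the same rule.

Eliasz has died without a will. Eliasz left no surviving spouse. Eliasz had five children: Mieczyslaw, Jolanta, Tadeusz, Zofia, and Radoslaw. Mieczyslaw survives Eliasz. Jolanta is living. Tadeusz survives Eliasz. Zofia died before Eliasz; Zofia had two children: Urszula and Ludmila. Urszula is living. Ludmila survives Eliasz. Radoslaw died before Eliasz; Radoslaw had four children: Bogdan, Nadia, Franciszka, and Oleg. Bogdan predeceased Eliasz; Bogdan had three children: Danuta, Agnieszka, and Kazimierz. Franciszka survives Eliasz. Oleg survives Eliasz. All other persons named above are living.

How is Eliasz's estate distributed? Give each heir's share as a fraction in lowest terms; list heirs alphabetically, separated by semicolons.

Agnieszka 1/60; Danuta 1/60; Franciszka 1/20; Jolanta 1/5; Kazimierz 1/60; Ludmila 1/10; Mieczyslaw 1/5; Nadia 1/20; Oleg 1/20; Tadeusz 1/5; Urszula 1/10

There is no surviving spouse, so the entire estate passes to Eliasz's descendants per stirpes.
The estate is divided into 5 equal shares of 1/5 among Mieczyslaw, Jolanta, Tadeusz, Zofia, Radoslaw.
Mieczyslaw is living and takes 1/5.
Jolanta is living and takes 1/5.
Tadeusz is living and takes 1/5.
Zofia predeceased; the 1/5 allotted to Zofia's branch passes to Zofia's issue by representation.
The 1/5 is divided into 2 equal shares of 1/10 among Urszula, Ludmila.
Urszula is living and takes 1/10.
Ludmila is living and takes 1/10.
Radoslaw predeceased; the 1/5 allotted to Radoslaw's branch passes to Radoslaw's issue by representation.
The 1/5 is divided into 4 equal shares of 1/20 among Bogdan, Nadia, Franciszka, Oleg.
Bogdan predeceased; the 1/20 allotted to Bogdan's branch passes to Bogdan's issue by representation.
The 1/20 is divided into 3 equal shares of 1/60 among Danuta, Agnieszka, Kazimierz.
Danuta is living and takes 1/60.
Agnieszka is living and takes 1/60.
Kazimierz is living and takes 1/60.
Nadia is living and takes 1/20.
Franciszka is living and takes 1/20.
Oleg is living and takes 1/20.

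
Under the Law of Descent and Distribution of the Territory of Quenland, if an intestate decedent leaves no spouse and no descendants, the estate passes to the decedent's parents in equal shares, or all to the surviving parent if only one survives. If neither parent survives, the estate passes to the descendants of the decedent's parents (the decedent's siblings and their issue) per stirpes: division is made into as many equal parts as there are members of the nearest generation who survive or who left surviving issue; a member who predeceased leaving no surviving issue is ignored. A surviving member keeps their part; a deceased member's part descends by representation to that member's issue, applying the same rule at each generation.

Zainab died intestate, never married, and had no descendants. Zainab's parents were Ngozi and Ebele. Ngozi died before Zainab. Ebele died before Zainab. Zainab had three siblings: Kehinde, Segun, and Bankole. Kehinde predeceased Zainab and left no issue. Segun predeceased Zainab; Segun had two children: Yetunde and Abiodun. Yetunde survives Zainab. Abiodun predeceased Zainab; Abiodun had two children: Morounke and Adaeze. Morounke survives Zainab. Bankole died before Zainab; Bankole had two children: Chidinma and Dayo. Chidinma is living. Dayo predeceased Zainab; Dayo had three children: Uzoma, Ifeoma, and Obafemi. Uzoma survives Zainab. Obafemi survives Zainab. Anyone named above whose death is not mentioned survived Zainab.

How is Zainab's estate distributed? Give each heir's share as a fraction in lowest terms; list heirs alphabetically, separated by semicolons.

Neither parent survives and there are no descendants, so the estate passes to Zainab's siblings and their issue per stirpes.
Kehinde left no surviving issue, so that branch lapses and is disregarded.
The estate is divided into 2 equal shares of 1/2 among Segun, Bankole.
Segun predeceased; the 1/2 allotted to Segun's branch passes to Segun's issue by representation.
The 1/2 is divided into 2 equal shares of 1/4 among Yetunde, Abiodun.
Yetunde is living and takes 1/4.
Abiodun predeceased; the 1/4 allotted to Abiodun's branch passes to Abiodun's issue by representation.
The 1/4 is divided into 2 equal shares of 1/8 among Morounke, Adaeze.
Morounke is living and takes 1/8.
Adaeze is living and takes 1/8.
Bankole predeceased; the 1/2 allotted to Bankole's branch passes to Bankole's issue by representation.
The 1/2 is divided into 2 equal shares of 1/4 among Chidinma, Dayo.
Chidinma is living and takes 1/4.
Dayo predeceased; the 1/4 allotted to Dayo's branch passes to Dayo's issue by representation.
The 1/4 is divided into 3 equal shares of 1/12 among Uzoma, Ifeoma, Obafemi.
Uzoma is living and takes 1/12.
Ifeoma is living and takes 1/12.
Obafemi is living and takes 1/12.

Adaeze 1/8; Chidinma 1/4; Ifeoma 1/12; Morounke 1/8; Obafemi 1/12; Uzoma 1/12; Yetunde 1/4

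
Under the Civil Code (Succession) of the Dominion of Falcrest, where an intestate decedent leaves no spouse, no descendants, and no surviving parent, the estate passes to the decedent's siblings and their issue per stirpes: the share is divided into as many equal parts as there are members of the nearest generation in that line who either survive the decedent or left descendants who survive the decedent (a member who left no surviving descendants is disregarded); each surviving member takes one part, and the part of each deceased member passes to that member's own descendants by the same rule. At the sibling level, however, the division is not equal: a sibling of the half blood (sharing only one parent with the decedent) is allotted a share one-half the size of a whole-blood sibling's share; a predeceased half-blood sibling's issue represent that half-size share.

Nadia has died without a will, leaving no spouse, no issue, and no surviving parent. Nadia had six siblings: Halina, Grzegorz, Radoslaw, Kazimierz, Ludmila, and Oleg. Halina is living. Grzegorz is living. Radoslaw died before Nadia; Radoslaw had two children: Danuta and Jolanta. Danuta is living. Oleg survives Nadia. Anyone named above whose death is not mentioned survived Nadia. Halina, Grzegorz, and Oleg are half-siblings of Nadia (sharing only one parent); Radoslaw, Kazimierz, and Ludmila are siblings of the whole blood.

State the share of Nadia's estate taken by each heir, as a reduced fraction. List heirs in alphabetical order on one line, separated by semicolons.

No spouse, descendants, or parent survives, so the estate passes to Nadia's siblings per stirpes.
Half-blood siblings count for one-half the weight of whole-blood siblings at the initial division.
Dividing 1 in proportion to weights (total weight 9/2): Halina (weight 1/2) → 1/9; Grzegorz (weight 1/2) → 1/9; Radoslaw (weight 1) → 2/9; Kazimierz (weight 1) → 2/9; Ludmila (weight 1) → 2/9; Oleg (weight 1/2) → 1/9.
Halina is living and takes 1/9.
Grzegorz is living and takes 1/9.
Radoslaw predeceased; the 2/9 allotted to Radoslaw's branch passes to Radoslaw's issue by representation.
The 2/9 is divided into 2 equal shares of 1/9 among Danuta, Jolanta.
Danuta is living and takes 1/9.
Jolanta is living and takes 1/9.
Kazimierz is living and takes 2/9.
Ludmila is living and takes 2/9.
Oleg is living and takes 1/9.

Danuta 1/9; Grzegorz 1/9; Halina 1/9; Jolanta 1/9; Kazimierz 2/9; Ludmila 2/9; Oleg 1/9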